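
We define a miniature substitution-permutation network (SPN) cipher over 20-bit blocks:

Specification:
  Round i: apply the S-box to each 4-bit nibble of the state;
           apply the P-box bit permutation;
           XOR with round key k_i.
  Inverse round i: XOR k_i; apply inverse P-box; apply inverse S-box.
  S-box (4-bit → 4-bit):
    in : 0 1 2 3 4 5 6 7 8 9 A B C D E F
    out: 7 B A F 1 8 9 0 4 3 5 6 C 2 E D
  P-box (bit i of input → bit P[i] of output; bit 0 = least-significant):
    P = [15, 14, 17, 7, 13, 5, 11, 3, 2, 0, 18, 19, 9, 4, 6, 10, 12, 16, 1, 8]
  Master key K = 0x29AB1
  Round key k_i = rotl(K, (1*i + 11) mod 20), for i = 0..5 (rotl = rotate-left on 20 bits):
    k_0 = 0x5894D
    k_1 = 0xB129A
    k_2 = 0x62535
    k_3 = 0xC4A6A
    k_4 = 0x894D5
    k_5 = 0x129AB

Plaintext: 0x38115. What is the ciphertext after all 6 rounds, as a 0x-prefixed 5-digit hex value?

0x8F71A

s_0 = plaintext = 0x38115
s_1 = Round(s_0, k_0) = 0xCB8A2
s_2 = Round(s_1, k_1) = 0xF7B48
s_3 = Round(s_2, k_2) = 0x01436
s_4 = Round(s_3, k_3) = 0xDF4D4
s_5 = Round(s_4, k_4) = 0x912B1
s_6 = Round(s_5, k_5) = 0x8F71A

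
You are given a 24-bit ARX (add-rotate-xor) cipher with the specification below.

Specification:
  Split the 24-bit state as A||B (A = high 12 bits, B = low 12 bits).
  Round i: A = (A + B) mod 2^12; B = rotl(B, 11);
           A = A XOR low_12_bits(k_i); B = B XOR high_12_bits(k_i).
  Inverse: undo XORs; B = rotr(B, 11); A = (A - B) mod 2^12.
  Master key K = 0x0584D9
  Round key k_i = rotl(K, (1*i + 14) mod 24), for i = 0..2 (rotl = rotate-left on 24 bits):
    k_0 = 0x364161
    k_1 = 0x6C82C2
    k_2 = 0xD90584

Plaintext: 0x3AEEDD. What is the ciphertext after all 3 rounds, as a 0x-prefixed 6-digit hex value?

0xB875F6

s_0 = plaintext = 0x3AEEDD
s_1 = Round(s_0, k_0) = 0x3EAC0A
s_2 = Round(s_1, k_1) = 0xD360CD
s_3 = Round(s_2, k_2) = 0xB875F6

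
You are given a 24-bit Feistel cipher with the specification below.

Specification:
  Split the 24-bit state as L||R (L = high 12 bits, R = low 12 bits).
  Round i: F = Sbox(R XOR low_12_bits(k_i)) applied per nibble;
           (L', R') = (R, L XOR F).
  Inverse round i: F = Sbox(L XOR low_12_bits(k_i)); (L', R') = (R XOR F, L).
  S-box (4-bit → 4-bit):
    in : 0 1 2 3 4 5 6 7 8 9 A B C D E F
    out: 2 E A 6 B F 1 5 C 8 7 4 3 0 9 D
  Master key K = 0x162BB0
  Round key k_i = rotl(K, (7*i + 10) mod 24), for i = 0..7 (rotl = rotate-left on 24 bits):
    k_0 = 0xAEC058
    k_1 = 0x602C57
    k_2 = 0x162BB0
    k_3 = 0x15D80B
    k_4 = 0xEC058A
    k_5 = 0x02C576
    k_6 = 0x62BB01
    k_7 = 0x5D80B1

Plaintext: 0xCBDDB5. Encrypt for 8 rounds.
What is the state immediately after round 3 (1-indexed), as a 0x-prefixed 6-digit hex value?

0xFE27D7

s_0 = plaintext = 0xCBDDB5
s_1 = Round(s_0, k_0) = 0xDB5C2D
s_2 = Round(s_1, k_1) = 0xC2DFE2
s_3 = Round(s_2, k_2) = 0xFE27D7
s_4 = Round(s_3, k_3) = 0x7D72E1
s_5 = Round(s_4, k_4) = 0x2E12C3
s_6 = Round(s_5, k_5) = 0x2C37AE
s_7 = Round(s_6, k_6) = 0x7AE1BE
s_8 = Round(s_7, k_7) = 0x1BE983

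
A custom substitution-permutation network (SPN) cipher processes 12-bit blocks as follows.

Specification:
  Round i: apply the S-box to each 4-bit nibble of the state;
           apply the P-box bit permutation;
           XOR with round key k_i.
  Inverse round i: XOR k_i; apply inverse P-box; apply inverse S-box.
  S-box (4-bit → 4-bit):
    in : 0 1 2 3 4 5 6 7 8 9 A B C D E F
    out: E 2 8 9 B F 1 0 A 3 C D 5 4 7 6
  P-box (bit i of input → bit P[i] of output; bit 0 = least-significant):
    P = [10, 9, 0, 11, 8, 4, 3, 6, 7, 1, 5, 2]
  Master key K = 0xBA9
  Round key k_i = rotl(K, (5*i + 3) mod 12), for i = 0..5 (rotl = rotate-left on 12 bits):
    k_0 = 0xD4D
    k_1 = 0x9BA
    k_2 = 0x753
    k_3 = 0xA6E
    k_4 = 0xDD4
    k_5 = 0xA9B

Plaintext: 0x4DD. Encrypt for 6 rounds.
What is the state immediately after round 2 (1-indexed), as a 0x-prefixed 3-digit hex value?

s_0 = plaintext = 0x4DD
s_1 = Round(s_0, k_0) = 0xDC2
s_2 = Round(s_1, k_1) = 0x092
s_3 = Round(s_2, k_2) = 0xE65
s_4 = Round(s_3, k_3) = 0x5CD
s_5 = Round(s_4, k_4) = 0xC7B
s_6 = Round(s_5, k_5) = 0x63A

0x092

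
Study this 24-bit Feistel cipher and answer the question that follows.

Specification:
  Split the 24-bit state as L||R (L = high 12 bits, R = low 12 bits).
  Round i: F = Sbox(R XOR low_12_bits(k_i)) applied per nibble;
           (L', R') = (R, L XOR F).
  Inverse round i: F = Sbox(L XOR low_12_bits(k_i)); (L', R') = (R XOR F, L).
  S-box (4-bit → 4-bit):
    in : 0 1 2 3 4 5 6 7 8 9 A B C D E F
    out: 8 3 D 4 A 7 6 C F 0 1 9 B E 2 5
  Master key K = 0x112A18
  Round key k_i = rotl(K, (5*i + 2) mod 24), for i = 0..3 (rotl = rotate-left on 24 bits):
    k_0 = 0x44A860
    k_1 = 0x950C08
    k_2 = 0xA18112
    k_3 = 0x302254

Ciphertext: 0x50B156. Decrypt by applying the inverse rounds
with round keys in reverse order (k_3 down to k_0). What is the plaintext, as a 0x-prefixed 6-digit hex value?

0x16108B

s_0 = ciphertext = 0x50B156
s_1 = InvRound(s_0, k_3) = 0xD2350B
s_2 = InvRound(s_1, k_2) = 0xE48D23
s_3 = InvRound(s_2, k_1) = 0x08BE48
s_4 = InvRound(s_3, k_0) = 0x16108B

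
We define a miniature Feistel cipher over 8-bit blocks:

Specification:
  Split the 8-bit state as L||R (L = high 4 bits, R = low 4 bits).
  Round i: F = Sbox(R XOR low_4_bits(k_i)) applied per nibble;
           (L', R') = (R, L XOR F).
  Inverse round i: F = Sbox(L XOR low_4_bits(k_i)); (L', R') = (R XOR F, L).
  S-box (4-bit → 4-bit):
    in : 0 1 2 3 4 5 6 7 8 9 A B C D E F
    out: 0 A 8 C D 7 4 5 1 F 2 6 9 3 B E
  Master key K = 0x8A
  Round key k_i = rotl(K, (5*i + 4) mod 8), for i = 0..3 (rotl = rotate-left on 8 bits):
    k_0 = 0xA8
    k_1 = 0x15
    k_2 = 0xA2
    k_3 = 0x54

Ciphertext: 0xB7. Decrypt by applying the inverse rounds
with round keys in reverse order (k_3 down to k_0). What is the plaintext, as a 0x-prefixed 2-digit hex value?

s_0 = ciphertext = 0xB7
s_1 = InvRound(s_0, k_3) = 0x9B
s_2 = InvRound(s_1, k_2) = 0xD9
s_3 = InvRound(s_2, k_1) = 0x8D
s_4 = InvRound(s_3, k_0) = 0xD8

0xD8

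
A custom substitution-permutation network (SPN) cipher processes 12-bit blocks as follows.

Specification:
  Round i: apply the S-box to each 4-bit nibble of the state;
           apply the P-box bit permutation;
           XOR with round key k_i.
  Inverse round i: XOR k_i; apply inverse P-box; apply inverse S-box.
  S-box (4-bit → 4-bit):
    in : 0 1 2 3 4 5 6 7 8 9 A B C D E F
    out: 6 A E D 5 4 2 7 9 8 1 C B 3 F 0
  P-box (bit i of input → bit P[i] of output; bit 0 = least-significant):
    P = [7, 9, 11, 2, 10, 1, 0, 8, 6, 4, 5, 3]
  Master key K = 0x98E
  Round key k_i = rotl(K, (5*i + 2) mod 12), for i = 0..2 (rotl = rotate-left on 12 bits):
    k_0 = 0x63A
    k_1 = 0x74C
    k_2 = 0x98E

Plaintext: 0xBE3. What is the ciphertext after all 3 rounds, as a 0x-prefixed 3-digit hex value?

0x174

s_0 = plaintext = 0xBE3
s_1 = Round(s_0, k_0) = 0xB95
s_2 = Round(s_1, k_1) = 0xE64
s_3 = Round(s_2, k_2) = 0x174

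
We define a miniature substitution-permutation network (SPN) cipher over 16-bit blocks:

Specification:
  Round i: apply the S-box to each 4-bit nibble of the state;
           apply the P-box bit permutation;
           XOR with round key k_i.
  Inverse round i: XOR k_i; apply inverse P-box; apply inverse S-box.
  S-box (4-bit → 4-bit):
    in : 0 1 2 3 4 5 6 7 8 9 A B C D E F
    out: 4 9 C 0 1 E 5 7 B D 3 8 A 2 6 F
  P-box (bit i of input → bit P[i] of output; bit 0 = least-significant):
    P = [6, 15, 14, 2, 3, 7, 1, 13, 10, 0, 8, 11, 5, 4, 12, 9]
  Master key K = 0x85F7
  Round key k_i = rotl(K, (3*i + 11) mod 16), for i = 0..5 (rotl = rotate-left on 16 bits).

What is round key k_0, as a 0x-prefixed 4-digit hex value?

0xBC2F

K = 0x85F7
k_0 = rotl(K, (3*0+11) mod 16) = rotl(K, 11) = 0xBC2F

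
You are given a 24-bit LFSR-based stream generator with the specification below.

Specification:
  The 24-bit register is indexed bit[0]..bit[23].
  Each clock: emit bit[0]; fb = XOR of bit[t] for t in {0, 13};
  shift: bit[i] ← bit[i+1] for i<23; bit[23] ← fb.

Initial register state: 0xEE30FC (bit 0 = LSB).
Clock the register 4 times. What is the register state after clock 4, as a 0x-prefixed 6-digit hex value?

0xDEE30F

reg_0 = 0xEE30FC
clock 1: out=0, reg = 0xF7187E
clock 2: out=0, reg = 0x7B8C3F
clock 3: out=1, reg = 0xBDC61F
clock 4: out=1, reg = 0xDEE30F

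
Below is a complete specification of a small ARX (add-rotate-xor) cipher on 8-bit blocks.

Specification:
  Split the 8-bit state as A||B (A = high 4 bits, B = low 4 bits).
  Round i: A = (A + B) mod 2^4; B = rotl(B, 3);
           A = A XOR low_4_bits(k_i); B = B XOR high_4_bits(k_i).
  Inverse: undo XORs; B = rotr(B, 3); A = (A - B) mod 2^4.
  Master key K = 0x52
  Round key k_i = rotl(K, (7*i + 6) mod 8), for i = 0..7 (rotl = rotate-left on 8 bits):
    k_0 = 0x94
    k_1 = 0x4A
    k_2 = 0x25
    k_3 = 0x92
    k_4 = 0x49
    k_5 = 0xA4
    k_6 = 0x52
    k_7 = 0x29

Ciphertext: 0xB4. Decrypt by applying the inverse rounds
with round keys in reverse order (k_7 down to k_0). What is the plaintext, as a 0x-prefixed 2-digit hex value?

s_0 = ciphertext = 0xB4
s_1 = InvRound(s_0, k_7) = 0x6C
s_2 = InvRound(s_1, k_6) = 0x13
s_3 = InvRound(s_2, k_5) = 0x23
s_4 = InvRound(s_3, k_4) = 0xDE
s_5 = InvRound(s_4, k_3) = 0x1E
s_6 = InvRound(s_5, k_2) = 0xB9
s_7 = InvRound(s_6, k_1) = 0x6B
s_8 = InvRound(s_7, k_0) = 0xE4

0xE4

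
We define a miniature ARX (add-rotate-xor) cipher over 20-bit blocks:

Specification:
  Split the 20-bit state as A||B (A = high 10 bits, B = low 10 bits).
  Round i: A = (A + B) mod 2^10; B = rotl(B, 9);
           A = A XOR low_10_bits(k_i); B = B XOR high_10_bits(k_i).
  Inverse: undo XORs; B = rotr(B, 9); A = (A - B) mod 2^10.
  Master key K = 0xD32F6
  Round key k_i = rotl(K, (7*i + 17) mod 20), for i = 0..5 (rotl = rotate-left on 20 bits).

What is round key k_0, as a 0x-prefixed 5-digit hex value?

0xDA65E

K = 0xD32F6
k_0 = rotl(K, (7*0+17) mod 20) = rotl(K, 17) = 0xDA65E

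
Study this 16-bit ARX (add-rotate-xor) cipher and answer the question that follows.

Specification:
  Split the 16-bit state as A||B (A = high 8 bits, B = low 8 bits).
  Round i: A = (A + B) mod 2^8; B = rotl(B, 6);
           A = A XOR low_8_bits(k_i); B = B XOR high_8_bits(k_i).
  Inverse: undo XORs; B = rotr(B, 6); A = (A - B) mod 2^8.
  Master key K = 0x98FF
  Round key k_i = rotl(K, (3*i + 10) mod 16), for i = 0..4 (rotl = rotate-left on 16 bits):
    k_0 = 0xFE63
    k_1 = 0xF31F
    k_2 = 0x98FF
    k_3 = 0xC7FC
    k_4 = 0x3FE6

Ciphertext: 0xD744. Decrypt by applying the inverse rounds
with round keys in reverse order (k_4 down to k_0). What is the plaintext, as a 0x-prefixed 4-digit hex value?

s_0 = ciphertext = 0xD744
s_1 = InvRound(s_0, k_4) = 0x44ED
s_2 = InvRound(s_1, k_3) = 0x10A8
s_3 = InvRound(s_2, k_2) = 0x2FC0
s_4 = InvRound(s_3, k_1) = 0x64CC
s_5 = InvRound(s_4, k_0) = 0x3FC8

0x3FC8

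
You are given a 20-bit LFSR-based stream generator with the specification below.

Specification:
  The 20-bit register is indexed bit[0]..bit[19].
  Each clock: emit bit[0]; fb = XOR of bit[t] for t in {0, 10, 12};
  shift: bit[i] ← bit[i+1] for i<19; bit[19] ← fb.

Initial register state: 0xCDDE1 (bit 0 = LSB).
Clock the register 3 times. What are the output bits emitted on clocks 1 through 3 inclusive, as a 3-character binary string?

100

reg_0 = 0xCDDE1
clock 1: out=1, reg = 0xE6EF0
clock 2: out=0, reg = 0xF3778
clock 3: out=0, reg = 0x79BBC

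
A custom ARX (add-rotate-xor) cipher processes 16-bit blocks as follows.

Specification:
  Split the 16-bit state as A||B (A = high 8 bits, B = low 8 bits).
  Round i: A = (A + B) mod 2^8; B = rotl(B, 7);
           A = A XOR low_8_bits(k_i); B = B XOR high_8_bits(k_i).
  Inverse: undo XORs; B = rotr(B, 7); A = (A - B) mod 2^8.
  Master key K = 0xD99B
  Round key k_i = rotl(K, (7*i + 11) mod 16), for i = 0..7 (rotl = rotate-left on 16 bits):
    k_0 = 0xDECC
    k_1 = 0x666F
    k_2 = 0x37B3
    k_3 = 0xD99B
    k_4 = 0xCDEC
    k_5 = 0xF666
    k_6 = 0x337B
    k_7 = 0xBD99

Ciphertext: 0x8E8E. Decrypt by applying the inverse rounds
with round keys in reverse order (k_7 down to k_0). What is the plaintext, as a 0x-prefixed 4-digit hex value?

s_0 = ciphertext = 0x8E8E
s_1 = InvRound(s_0, k_7) = 0xB166
s_2 = InvRound(s_1, k_6) = 0x20AA
s_3 = InvRound(s_2, k_5) = 0x8EB8
s_4 = InvRound(s_3, k_4) = 0x78EA
s_5 = InvRound(s_4, k_3) = 0x7D66
s_6 = InvRound(s_5, k_2) = 0x2CA2
s_7 = InvRound(s_6, k_1) = 0xBA89
s_8 = InvRound(s_7, k_0) = 0xC8AE

0xC8AE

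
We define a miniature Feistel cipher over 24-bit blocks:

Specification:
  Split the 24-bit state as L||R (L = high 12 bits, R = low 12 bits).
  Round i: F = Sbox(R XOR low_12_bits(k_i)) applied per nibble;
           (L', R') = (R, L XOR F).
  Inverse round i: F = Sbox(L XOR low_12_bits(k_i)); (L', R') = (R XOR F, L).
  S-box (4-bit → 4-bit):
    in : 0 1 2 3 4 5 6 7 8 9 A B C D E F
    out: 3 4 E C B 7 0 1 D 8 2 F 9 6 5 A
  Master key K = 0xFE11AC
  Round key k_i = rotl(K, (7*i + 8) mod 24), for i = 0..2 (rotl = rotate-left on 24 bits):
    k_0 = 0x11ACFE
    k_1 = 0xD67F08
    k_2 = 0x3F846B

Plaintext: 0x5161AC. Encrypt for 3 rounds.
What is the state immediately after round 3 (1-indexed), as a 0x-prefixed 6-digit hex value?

s_0 = plaintext = 0x5161AC
s_1 = Round(s_0, k_0) = 0x1AC368
s_2 = Round(s_1, k_1) = 0x3688AF
s_3 = Round(s_2, k_2) = 0x8AFAF3

0x8AFAF3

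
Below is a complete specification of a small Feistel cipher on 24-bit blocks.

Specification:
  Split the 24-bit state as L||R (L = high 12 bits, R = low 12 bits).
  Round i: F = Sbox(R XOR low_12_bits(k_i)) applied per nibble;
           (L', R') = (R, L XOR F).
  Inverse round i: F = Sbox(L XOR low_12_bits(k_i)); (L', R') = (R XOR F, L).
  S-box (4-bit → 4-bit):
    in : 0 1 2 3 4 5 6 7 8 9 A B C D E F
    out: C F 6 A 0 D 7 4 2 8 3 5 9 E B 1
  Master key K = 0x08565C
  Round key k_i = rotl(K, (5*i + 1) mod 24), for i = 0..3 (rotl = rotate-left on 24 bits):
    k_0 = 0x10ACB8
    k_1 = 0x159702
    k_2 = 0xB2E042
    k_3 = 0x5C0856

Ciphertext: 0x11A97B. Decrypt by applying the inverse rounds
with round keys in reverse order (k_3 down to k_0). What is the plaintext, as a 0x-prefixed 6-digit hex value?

s_0 = ciphertext = 0x11A97B
s_1 = InvRound(s_0, k_3) = 0x17211A
s_2 = InvRound(s_1, k_2) = 0xEB6172
s_3 = InvRound(s_2, k_1) = 0x922EB6
s_4 = InvRound(s_3, k_0) = 0x335922

0x335922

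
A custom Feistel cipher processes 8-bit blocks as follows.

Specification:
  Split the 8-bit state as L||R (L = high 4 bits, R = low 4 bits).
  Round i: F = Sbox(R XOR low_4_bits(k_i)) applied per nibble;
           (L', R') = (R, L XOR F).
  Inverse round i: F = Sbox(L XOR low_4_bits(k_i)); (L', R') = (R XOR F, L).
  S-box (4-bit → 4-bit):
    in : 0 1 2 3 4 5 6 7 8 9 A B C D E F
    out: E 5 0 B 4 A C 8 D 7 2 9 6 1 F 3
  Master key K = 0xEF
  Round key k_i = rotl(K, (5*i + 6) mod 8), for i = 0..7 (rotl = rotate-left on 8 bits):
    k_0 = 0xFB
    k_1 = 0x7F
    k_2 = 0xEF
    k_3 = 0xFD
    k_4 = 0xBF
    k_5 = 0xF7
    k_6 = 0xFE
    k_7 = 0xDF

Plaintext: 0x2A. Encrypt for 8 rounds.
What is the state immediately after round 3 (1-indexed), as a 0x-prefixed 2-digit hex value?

0x7A

s_0 = plaintext = 0x2A
s_1 = Round(s_0, k_0) = 0xA7
s_2 = Round(s_1, k_1) = 0x77
s_3 = Round(s_2, k_2) = 0x7A
s_4 = Round(s_3, k_3) = 0xAF
s_5 = Round(s_4, k_4) = 0xF4
s_6 = Round(s_5, k_5) = 0x44
s_7 = Round(s_6, k_6) = 0x46
s_8 = Round(s_7, k_7) = 0x63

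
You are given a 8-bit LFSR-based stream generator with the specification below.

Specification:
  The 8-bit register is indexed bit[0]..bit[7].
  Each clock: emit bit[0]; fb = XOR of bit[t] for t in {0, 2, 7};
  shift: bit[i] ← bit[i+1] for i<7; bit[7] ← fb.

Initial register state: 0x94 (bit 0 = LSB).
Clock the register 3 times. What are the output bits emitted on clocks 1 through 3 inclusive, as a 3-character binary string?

001

reg_0 = 0x94
clock 1: out=0, reg = 0x4A
clock 2: out=0, reg = 0x25
clock 3: out=1, reg = 0x12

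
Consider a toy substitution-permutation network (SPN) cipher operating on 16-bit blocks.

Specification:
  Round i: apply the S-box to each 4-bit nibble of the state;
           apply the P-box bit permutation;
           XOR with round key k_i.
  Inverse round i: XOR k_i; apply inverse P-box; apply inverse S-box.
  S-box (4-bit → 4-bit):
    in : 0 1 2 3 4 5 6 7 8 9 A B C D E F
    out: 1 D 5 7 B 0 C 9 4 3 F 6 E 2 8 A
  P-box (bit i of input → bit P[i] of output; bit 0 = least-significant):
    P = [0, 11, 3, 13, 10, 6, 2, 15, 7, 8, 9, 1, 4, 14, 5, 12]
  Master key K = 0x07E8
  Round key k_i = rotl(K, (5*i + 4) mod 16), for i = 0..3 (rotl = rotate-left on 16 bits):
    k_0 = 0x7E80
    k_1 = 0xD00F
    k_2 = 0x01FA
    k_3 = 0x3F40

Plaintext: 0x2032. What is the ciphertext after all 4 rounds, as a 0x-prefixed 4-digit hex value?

0xB80E

s_0 = plaintext = 0x2032
s_1 = Round(s_0, k_0) = 0x7A7D
s_2 = Round(s_1, k_1) = 0x4F9D
s_3 = Round(s_2, k_2) = 0x5CA8
s_4 = Round(s_3, k_3) = 0xB80E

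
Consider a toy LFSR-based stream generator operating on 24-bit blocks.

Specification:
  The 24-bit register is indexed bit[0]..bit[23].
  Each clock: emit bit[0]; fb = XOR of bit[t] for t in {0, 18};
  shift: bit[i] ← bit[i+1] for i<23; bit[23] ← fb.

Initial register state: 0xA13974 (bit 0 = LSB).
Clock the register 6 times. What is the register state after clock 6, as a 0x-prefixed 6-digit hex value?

reg_0 = 0xA13974
clock 1: out=0, reg = 0x509CBA
clock 2: out=0, reg = 0x284E5D
clock 3: out=1, reg = 0x94272E
clock 4: out=0, reg = 0xCA1397
clock 5: out=1, reg = 0xE509CB
clock 6: out=1, reg = 0x7284E5

0x7284E5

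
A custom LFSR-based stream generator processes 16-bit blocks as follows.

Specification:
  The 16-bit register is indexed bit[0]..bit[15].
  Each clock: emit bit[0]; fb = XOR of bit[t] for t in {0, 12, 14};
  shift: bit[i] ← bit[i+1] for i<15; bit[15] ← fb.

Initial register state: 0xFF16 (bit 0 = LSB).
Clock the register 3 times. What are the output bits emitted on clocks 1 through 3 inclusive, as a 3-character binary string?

011

reg_0 = 0xFF16
clock 1: out=0, reg = 0x7F8B
clock 2: out=1, reg = 0xBFC5
clock 3: out=1, reg = 0x5FE2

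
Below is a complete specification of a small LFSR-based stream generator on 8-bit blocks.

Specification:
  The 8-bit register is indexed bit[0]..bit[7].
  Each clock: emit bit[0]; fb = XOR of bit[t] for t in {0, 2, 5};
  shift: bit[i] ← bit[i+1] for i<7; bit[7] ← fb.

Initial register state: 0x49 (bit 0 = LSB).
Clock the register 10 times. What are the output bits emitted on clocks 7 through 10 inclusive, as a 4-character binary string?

reg_0 = 0x49
clock 1: out=1, reg = 0xA4
clock 2: out=0, reg = 0x52
clock 3: out=0, reg = 0x29
clock 4: out=1, reg = 0x14
clock 5: out=0, reg = 0x8A
clock 6: out=0, reg = 0x45
clock 7: out=1, reg = 0x22
clock 8: out=0, reg = 0x91
clock 9: out=1, reg = 0xC8
clock 10: out=0, reg = 0x64

1010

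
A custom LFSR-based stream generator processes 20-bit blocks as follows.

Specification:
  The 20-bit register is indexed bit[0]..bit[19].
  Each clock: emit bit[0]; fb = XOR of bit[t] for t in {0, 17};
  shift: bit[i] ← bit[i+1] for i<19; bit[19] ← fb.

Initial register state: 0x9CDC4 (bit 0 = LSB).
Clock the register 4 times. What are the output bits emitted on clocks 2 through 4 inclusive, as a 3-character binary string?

reg_0 = 0x9CDC4
clock 1: out=0, reg = 0x4E6E2
clock 2: out=0, reg = 0x27371
clock 3: out=1, reg = 0x139B8
clock 4: out=0, reg = 0x09CDC

010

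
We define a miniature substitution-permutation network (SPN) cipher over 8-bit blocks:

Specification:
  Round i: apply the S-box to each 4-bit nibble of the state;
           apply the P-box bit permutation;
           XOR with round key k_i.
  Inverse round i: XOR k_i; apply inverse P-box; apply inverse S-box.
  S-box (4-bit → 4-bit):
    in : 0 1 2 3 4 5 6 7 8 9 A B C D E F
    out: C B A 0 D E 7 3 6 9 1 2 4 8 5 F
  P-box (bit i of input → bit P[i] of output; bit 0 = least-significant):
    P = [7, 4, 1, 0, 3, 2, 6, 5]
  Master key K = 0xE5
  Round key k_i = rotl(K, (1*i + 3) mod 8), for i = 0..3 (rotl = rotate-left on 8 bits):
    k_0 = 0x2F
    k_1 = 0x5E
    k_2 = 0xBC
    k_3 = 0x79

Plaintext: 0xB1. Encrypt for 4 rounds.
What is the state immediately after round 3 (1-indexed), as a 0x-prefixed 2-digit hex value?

0x1C

s_0 = plaintext = 0xB1
s_1 = Round(s_0, k_0) = 0xBA
s_2 = Round(s_1, k_1) = 0xDA
s_3 = Round(s_2, k_2) = 0x1C
s_4 = Round(s_3, k_3) = 0x57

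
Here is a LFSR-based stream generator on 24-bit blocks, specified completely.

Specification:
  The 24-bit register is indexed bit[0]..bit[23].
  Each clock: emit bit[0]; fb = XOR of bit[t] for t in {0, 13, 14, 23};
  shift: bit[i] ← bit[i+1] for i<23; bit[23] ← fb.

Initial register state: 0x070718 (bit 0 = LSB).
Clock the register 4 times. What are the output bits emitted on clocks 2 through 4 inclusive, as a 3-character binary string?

001

reg_0 = 0x070718
clock 1: out=0, reg = 0x03838C
clock 2: out=0, reg = 0x01C1C6
clock 3: out=0, reg = 0x80E0E3
clock 4: out=1, reg = 0x407071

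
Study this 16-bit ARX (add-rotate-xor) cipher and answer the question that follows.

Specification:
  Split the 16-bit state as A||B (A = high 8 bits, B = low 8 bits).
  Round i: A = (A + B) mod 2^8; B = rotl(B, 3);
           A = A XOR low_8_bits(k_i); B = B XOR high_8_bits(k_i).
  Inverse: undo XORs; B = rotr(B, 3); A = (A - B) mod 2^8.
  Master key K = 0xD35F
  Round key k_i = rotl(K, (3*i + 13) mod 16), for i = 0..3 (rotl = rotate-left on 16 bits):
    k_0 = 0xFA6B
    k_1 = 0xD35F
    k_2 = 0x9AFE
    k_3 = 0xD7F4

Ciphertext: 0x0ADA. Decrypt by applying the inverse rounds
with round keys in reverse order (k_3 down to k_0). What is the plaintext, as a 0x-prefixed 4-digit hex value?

0x198D

s_0 = ciphertext = 0x0ADA
s_1 = InvRound(s_0, k_3) = 0x5DA1
s_2 = InvRound(s_1, k_2) = 0x3C67
s_3 = InvRound(s_2, k_1) = 0xCD96
s_4 = InvRound(s_3, k_0) = 0x198D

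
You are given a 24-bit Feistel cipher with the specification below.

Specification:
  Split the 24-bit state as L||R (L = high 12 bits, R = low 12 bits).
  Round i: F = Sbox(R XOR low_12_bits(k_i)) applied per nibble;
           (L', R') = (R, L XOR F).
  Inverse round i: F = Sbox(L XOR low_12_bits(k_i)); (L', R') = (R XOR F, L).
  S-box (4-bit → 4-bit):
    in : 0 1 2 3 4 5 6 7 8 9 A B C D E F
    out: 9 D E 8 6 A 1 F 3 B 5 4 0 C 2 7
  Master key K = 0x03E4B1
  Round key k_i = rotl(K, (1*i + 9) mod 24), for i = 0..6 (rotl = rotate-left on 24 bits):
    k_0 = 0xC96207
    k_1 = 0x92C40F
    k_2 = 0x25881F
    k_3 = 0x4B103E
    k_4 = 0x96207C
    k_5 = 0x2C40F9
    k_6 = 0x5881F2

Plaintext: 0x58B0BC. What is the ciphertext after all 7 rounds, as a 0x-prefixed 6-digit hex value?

s_0 = plaintext = 0x58B0BC
s_1 = Round(s_0, k_0) = 0x0BCBCF
s_2 = Round(s_1, k_1) = 0xBCF7B5
s_3 = Round(s_2, k_2) = 0x7B5C9A
s_4 = Round(s_3, k_3) = 0xC9A7E3
s_5 = Round(s_4, k_4) = 0x7E332D
s_6 = Round(s_5, k_5) = 0x32DF25
s_7 = Round(s_6, k_6) = 0xF251E2

0xF251E2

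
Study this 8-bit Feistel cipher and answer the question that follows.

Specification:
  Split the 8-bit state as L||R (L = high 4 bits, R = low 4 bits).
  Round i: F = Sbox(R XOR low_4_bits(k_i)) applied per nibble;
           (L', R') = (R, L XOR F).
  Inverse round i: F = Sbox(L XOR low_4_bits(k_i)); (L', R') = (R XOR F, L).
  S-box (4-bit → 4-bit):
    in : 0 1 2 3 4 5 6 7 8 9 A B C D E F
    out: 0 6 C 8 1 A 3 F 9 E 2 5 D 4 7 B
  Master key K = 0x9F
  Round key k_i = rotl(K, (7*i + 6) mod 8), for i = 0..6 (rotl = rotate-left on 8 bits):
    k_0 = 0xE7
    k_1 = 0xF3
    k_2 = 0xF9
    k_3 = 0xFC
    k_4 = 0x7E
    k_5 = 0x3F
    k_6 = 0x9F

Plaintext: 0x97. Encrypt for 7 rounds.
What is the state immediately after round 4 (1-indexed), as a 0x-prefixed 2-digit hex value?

s_0 = plaintext = 0x97
s_1 = Round(s_0, k_0) = 0x79
s_2 = Round(s_1, k_1) = 0x95
s_3 = Round(s_2, k_2) = 0x54
s_4 = Round(s_3, k_3) = 0x4C
s_5 = Round(s_4, k_4) = 0xC8
s_6 = Round(s_5, k_5) = 0x83
s_7 = Round(s_6, k_6) = 0x35

0x4C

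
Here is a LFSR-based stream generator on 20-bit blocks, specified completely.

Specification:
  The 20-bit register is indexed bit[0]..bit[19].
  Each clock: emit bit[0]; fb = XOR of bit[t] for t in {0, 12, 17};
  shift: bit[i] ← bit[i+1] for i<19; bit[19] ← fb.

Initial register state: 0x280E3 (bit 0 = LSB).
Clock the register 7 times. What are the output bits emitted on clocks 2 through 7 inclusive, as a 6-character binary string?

reg_0 = 0x280E3
clock 1: out=1, reg = 0x14071
clock 2: out=1, reg = 0x8A038
clock 3: out=0, reg = 0x4501C
clock 4: out=0, reg = 0xA280E
clock 5: out=0, reg = 0xD1407
clock 6: out=1, reg = 0x68A03
clock 7: out=1, reg = 0x34501

100011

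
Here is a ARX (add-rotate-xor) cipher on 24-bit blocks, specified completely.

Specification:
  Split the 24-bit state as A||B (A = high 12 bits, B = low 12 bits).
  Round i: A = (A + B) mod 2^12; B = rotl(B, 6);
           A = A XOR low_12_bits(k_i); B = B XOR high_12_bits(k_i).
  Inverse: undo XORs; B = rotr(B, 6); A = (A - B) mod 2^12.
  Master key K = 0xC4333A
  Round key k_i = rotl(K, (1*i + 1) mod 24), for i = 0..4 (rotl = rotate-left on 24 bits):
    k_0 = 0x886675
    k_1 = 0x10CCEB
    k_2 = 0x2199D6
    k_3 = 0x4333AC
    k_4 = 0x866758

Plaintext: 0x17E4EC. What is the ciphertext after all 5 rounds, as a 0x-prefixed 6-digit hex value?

0x2D463E

s_0 = plaintext = 0x17E4EC
s_1 = Round(s_0, k_0) = 0x01F395
s_2 = Round(s_1, k_1) = 0xF5F442
s_3 = Round(s_2, k_2) = 0xA77288
s_4 = Round(s_3, k_3) = 0xF53639
s_5 = Round(s_4, k_4) = 0x2D463E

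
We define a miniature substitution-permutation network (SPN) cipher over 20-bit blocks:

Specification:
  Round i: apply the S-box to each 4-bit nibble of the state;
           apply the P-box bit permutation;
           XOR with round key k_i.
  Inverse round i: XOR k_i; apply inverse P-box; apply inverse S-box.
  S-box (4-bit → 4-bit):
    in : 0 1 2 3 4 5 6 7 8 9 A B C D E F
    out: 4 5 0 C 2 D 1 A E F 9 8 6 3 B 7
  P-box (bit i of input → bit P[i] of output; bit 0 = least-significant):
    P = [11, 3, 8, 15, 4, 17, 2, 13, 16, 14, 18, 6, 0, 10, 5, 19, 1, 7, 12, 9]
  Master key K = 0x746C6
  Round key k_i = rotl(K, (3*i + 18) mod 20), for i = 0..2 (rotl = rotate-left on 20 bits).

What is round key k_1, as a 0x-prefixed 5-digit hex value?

K = 0x746C6
k_0 = rotl(K, (3*0+18) mod 20) = rotl(K, 18) = 0x9D1B1
k_1 = rotl(K, (3*1+18) mod 20) = rotl(K, 1) = 0xE8D8C

0xE8D8C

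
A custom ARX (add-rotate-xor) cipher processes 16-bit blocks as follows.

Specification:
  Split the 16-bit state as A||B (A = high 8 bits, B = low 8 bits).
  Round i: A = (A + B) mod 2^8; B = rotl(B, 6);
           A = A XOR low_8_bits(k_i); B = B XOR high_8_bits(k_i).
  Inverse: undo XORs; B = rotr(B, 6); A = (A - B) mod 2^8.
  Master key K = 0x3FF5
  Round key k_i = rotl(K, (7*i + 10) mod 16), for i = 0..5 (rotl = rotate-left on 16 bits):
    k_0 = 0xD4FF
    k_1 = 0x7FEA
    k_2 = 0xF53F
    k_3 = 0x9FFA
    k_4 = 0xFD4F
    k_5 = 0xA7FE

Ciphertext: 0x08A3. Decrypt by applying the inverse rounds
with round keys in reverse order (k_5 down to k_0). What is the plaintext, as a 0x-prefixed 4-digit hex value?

0xCEF1

s_0 = ciphertext = 0x08A3
s_1 = InvRound(s_0, k_5) = 0xE610
s_2 = InvRound(s_1, k_4) = 0xF2B7
s_3 = InvRound(s_2, k_3) = 0x68A0
s_4 = InvRound(s_3, k_2) = 0x0255
s_5 = InvRound(s_4, k_1) = 0x40A8
s_6 = InvRound(s_5, k_0) = 0xCEF1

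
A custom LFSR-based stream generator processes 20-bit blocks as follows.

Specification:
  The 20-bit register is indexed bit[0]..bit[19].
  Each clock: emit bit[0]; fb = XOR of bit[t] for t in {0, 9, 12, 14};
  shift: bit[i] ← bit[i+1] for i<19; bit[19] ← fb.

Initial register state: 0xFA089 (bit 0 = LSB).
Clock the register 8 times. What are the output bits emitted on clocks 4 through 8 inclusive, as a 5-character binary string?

10001

reg_0 = 0xFA089
clock 1: out=1, reg = 0xFD044
clock 2: out=0, reg = 0x7E822
clock 3: out=0, reg = 0xBF411
clock 4: out=1, reg = 0xDFA08
clock 5: out=0, reg = 0xEFD04
clock 6: out=0, reg = 0x77E82
clock 7: out=0, reg = 0xBBF41
clock 8: out=1, reg = 0xDDFA0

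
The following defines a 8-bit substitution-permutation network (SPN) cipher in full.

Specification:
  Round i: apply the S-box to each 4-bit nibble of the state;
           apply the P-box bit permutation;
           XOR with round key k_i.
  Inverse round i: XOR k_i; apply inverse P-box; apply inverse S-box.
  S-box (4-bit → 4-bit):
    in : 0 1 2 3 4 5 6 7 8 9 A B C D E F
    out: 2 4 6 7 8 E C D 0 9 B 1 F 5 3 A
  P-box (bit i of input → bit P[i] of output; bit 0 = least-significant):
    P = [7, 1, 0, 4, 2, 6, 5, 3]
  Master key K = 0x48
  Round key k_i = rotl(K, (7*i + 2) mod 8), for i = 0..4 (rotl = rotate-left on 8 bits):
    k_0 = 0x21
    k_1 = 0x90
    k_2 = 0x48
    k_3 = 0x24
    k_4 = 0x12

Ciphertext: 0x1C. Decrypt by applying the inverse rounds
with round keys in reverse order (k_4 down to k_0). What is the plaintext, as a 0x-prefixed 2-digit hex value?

0xB9

s_0 = ciphertext = 0x1C
s_1 = InvRound(s_0, k_4) = 0x90
s_2 = InvRound(s_1, k_3) = 0xD9
s_3 = InvRound(s_2, k_2) = 0x87
s_4 = InvRound(s_3, k_1) = 0xB5
s_5 = InvRound(s_4, k_0) = 0xB9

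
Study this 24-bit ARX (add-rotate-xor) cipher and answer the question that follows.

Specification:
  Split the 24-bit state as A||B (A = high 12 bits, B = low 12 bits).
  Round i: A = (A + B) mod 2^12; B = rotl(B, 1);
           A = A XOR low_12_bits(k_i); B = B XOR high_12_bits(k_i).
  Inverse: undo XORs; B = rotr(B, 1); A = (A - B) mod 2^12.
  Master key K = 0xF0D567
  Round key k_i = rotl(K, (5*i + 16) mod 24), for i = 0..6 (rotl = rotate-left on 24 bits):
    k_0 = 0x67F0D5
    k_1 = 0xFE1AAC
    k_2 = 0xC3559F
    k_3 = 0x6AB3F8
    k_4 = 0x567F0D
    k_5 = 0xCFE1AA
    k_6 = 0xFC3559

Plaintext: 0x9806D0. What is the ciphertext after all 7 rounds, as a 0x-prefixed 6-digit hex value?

s_0 = plaintext = 0x9806D0
s_1 = Round(s_0, k_0) = 0x085BDF
s_2 = Round(s_1, k_1) = 0x6C885E
s_3 = Round(s_2, k_2) = 0xAB9C88
s_4 = Round(s_3, k_3) = 0x4B9FBA
s_5 = Round(s_4, k_4) = 0xB7EA12
s_6 = Round(s_5, k_5) = 0x43A8DB
s_7 = Round(s_6, k_6) = 0x84CE74

0x84CE74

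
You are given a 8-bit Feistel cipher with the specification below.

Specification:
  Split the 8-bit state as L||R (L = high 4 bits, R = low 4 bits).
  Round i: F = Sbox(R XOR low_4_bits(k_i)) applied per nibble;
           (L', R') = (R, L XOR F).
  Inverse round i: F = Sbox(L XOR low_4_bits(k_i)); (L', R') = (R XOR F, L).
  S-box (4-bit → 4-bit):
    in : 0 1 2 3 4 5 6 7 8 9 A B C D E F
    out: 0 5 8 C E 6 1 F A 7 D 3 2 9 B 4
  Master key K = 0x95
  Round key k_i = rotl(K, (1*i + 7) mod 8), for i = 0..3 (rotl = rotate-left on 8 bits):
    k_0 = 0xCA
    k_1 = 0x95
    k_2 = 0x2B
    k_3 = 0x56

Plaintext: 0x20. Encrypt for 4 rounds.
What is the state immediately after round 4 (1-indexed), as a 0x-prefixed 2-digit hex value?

0xE7

s_0 = plaintext = 0x20
s_1 = Round(s_0, k_0) = 0x0F
s_2 = Round(s_1, k_1) = 0xFD
s_3 = Round(s_2, k_2) = 0xDE
s_4 = Round(s_3, k_3) = 0xE7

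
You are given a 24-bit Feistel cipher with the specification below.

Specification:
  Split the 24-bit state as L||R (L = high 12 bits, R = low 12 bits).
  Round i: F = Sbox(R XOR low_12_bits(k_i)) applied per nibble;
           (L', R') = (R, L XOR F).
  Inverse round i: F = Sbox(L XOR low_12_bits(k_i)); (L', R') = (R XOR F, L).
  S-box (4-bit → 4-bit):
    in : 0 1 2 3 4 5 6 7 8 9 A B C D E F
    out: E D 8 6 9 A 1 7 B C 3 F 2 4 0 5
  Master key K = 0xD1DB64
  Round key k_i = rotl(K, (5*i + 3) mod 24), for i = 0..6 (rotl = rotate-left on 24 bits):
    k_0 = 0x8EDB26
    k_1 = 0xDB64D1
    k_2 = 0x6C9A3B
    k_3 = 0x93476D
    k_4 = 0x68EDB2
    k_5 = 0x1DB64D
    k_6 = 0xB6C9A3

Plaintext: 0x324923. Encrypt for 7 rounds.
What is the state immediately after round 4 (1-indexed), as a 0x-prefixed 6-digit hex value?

s_0 = plaintext = 0x324923
s_1 = Round(s_0, k_0) = 0x923BCE
s_2 = Round(s_1, k_1) = 0xBCECF6
s_3 = Round(s_2, k_2) = 0xCF6AEA
s_4 = Round(s_3, k_3) = 0xAEA841
s_5 = Round(s_4, k_4) = 0x8410BC
s_6 = Round(s_5, k_5) = 0x0BC91C
s_7 = Round(s_6, k_6) = 0x91CE49

0xAEA841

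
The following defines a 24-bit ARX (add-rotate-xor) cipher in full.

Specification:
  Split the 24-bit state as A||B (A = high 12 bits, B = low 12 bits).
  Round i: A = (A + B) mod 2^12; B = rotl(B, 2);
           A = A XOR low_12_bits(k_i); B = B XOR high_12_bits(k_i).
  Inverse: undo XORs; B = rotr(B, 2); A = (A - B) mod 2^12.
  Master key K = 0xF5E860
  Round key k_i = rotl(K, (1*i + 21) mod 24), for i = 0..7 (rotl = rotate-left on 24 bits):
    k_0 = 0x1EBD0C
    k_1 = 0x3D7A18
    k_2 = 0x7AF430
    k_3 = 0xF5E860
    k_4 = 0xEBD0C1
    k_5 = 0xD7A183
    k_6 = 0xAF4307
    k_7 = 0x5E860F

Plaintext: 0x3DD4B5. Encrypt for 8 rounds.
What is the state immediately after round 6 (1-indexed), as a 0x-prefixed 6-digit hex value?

0xC5864E

s_0 = plaintext = 0x3DD4B5
s_1 = Round(s_0, k_0) = 0x59E33E
s_2 = Round(s_1, k_1) = 0x2C4F2F
s_3 = Round(s_2, k_2) = 0x5C3B10
s_4 = Round(s_3, k_3) = 0x8B331C
s_5 = Round(s_4, k_4) = 0xB0E2CD
s_6 = Round(s_5, k_5) = 0xC5864E
s_7 = Round(s_6, k_6) = 0x1A13CD
s_8 = Round(s_7, k_7) = 0x361ADC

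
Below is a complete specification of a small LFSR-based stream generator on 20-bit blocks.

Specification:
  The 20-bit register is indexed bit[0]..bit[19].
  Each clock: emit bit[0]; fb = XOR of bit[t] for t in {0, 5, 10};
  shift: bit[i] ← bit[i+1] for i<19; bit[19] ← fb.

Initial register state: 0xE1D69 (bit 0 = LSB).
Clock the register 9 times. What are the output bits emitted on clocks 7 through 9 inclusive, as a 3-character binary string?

reg_0 = 0xE1D69
clock 1: out=1, reg = 0xF0EB4
clock 2: out=0, reg = 0x7875A
clock 3: out=0, reg = 0xBC3AD
clock 4: out=1, reg = 0x5E1D6
clock 5: out=0, reg = 0x2F0EB
clock 6: out=1, reg = 0x17875
clock 7: out=1, reg = 0x0BC3A
clock 8: out=0, reg = 0x05E1D
clock 9: out=1, reg = 0x02F0E

101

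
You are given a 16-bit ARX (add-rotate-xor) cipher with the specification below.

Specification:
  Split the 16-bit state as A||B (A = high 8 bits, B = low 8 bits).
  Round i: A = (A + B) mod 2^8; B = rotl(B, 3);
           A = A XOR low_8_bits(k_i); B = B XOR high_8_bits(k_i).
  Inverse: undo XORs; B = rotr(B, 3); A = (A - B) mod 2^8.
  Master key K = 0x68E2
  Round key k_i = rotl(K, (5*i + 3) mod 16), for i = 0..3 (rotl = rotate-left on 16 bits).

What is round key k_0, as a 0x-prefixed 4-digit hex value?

0x4713

K = 0x68E2
k_0 = rotl(K, (5*0+3) mod 16) = rotl(K, 3) = 0x4713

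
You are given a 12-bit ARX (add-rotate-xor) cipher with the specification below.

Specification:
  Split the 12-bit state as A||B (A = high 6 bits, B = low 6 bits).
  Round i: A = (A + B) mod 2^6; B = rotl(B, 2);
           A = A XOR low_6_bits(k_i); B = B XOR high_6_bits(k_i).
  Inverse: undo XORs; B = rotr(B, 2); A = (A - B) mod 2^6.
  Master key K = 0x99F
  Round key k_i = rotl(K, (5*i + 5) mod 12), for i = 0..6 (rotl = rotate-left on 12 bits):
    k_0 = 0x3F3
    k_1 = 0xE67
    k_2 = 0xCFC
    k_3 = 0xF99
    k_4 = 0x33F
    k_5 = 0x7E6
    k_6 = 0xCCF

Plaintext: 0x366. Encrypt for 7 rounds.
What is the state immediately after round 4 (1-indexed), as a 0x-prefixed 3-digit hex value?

0xEBA

s_0 = plaintext = 0x366
s_1 = Round(s_0, k_0) = 0x015
s_2 = Round(s_1, k_1) = 0xCAC
s_3 = Round(s_2, k_2) = 0x881
s_4 = Round(s_3, k_3) = 0xEBA
s_5 = Round(s_4, k_4) = 0x2E7
s_6 = Round(s_5, k_5) = 0x501
s_7 = Round(s_6, k_6) = 0x6B7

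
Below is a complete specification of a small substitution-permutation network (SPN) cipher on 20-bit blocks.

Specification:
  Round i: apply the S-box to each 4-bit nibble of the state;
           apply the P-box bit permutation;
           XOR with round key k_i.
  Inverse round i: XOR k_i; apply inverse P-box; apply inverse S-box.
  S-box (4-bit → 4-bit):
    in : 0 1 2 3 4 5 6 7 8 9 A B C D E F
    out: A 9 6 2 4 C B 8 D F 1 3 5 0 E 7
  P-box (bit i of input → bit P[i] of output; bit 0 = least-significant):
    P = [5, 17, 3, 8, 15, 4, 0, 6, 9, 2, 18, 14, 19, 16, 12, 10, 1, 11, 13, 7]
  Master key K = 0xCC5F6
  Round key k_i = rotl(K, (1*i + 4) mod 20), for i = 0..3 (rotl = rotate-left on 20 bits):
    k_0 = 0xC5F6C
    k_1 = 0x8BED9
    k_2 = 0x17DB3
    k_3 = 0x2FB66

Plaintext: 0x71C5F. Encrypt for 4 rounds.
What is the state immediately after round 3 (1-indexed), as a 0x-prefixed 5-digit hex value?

0x18FE8

s_0 = plaintext = 0x71C5F
s_1 = Round(s_0, k_0) = 0x25985
s_2 = Round(s_1, k_1) = 0xC4194
s_3 = Round(s_2, k_2) = 0x18FE8
s_4 = Round(s_3, k_3) = 0xEEC99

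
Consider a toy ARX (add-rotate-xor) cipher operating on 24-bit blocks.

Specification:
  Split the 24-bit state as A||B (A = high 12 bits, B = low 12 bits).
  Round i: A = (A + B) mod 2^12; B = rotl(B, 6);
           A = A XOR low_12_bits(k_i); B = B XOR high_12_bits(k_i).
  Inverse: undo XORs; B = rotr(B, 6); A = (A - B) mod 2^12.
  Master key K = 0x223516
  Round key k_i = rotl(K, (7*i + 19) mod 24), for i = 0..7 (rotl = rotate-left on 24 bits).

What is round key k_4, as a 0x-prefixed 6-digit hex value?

0x111A8B

K = 0x223516
k_0 = rotl(K, (7*0+19) mod 24) = rotl(K, 19) = 0xB111A8
k_1 = rotl(K, (7*1+19) mod 24) = rotl(K, 2) = 0x88D458
k_2 = rotl(K, (7*2+19) mod 24) = rotl(K, 9) = 0x6A2C44
k_3 = rotl(K, (7*3+19) mod 24) = rotl(K, 16) = 0x162235
k_4 = rotl(K, (7*4+19) mod 24) = rotl(K, 23) = 0x111A8B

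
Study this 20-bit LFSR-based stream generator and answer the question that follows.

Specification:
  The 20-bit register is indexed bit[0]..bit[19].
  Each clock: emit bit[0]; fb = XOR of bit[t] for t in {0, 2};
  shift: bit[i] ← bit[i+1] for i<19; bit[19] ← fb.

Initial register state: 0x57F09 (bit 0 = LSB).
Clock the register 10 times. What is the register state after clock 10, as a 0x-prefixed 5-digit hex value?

reg_0 = 0x57F09
clock 1: out=1, reg = 0xABF84
clock 2: out=0, reg = 0xD5FC2
clock 3: out=0, reg = 0x6AFE1
clock 4: out=1, reg = 0xB57F0
clock 5: out=0, reg = 0x5ABF8
clock 6: out=0, reg = 0x2D5FC
clock 7: out=0, reg = 0x96AFE
clock 8: out=0, reg = 0xCB57F
clock 9: out=1, reg = 0x65ABF
clock 10: out=1, reg = 0x32D5F

0x32D5F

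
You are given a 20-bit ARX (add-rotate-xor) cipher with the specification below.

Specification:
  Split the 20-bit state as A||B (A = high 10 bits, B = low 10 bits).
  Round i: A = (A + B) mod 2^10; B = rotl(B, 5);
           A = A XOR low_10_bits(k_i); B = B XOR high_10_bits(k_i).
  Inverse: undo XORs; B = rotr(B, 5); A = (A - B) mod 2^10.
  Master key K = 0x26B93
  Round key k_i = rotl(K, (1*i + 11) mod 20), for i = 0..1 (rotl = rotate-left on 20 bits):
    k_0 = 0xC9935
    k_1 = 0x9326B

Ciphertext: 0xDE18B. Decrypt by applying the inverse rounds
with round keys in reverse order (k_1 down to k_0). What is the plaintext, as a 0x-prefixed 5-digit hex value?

0x80B1E

s_0 = ciphertext = 0xDE18B
s_1 = InvRound(s_0, k_1) = 0x054FE
s_2 = InvRound(s_1, k_0) = 0x80B1E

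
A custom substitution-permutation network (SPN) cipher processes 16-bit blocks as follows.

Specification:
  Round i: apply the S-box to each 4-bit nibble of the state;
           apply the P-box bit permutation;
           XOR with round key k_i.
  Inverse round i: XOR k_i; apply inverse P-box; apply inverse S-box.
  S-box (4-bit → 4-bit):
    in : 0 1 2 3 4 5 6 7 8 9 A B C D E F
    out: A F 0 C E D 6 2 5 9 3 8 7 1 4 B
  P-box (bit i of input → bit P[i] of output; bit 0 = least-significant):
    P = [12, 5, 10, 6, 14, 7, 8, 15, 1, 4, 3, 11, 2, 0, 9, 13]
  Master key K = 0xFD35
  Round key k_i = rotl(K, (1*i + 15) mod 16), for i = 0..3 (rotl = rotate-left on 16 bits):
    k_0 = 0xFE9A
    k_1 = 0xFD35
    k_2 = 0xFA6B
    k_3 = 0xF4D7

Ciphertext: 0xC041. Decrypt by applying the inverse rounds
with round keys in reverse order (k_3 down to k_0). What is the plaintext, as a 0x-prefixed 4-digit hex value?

s_0 = ciphertext = 0xC041
s_1 = InvRound(s_0, k_3) = 0x9A78
s_2 = InvRound(s_1, k_2) = 0x0AD2
s_3 = InvRound(s_2, k_1) = 0x1D11
s_4 = InvRound(s_3, k_0) = 0x4812

0x4812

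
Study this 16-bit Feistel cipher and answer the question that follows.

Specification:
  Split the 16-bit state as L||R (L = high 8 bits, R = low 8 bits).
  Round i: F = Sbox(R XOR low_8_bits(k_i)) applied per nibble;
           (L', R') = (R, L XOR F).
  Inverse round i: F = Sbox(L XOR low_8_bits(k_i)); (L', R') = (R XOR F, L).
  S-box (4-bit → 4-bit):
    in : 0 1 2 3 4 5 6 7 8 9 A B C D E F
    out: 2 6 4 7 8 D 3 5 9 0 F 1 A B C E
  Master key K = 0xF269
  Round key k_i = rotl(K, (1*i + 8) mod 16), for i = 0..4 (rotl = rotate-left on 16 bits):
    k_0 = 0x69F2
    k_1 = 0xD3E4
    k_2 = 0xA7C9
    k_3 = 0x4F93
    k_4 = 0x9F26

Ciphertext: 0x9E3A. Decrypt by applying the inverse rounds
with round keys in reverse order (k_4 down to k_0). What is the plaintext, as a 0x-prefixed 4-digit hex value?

0x4803

s_0 = ciphertext = 0x9E3A
s_1 = InvRound(s_0, k_4) = 0x239E
s_2 = InvRound(s_1, k_3) = 0x8C23
s_3 = InvRound(s_2, k_2) = 0xAE8C
s_4 = InvRound(s_3, k_1) = 0x03AE
s_5 = InvRound(s_4, k_0) = 0x4803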